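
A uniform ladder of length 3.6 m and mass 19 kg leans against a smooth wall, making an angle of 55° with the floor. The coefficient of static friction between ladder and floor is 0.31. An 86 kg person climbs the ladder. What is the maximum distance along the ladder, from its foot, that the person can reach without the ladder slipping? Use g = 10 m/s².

d ≈ 1.55 m

Sum moments about the foot of the ladder (the floor normal and friction both act there and drop out).
Ladder weight 19×10 = 190 N acts at 1.8 m along the ladder; its horizontal arm is 1.8·cos55° = 1.032 m → τ = 196.1 N·m clockwise.
Person weight 86×10 = 860 N at distance d → arm d·cos55° → τ = 860·d·0.5736 clockwise.
Wall normal N at the top has arm L sinθ = 2.949 m counterclockwise, so Στ = 0 gives N·2.949 = 196.1 + 493.3·d.
ΣFy = 0 ⇒ N_floor = 1050 N, so the maximum friction is μ_s·N_floor = 0.31×1050 = 325.5 N. ΣFx = 0 ⇒ N_wall = f, so at the slipping point N = 325.5 N.
Substituting: 325.5×2.949 = 196.1 + 493.3·d ⇒ d = (959.9 − 196.1) / 493.3 = 1.55 m.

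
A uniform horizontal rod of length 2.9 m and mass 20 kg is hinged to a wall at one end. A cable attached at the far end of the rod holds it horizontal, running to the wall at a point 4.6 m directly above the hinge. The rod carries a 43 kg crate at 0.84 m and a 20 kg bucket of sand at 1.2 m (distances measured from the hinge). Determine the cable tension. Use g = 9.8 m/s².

T ≈ 356 N

Taking torques about the hinge:
Beam weight: 20 × 9.8 = 196 N down at 1.45 m → arm 1.45 m, τ = 196 × 1.45 = 284.2 N·m clockwise.
Crate: 43 × 9.8 = 421.4 N down at 0.84 m → arm 0.84 m, τ = 421.4 × 0.84 = 354 N·m clockwise.
Bucket of sand: 20 × 9.8 = 196 N down at 1.2 m → arm 1.2 m, τ = 196 × 1.2 = 235.2 N·m clockwise.
Total clockwise load moment = 873.4 N·m.
The cable tension T acts at 2.9 m; only its component perpendicular to the rod, T sinθ, produces torque. sinθ = h/√(h²+d²) = 4.6/√(4.6²+2.9²) = 0.8459.
Στ = 0 ⇒ T × 2.9 × 0.8459 = 873.4 ⇒ T = 873.4 / 2.453 = 356 N.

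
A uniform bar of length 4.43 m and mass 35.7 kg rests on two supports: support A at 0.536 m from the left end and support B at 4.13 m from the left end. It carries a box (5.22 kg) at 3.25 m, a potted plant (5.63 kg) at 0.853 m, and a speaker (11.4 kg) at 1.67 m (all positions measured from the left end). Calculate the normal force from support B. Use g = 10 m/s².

About support A:
Beam weight: 35.7 × 10 = 357 N down at 2.215 m → arm 1.679 m, τ = 357 × 1.679 = 599.4 N·m clockwise.
Box: 5.22 × 10 = 52.2 N down at 3.25 m → arm 2.714 m, τ = 52.2 × 2.714 = 141.7 N·m clockwise.
Potted plant: 5.63 × 10 = 56.3 N down at 0.853 m → arm 0.317 m, τ = 56.3 × 0.317 = 17.85 N·m clockwise.
Speaker: 11.4 × 10 = 114 N down at 1.67 m → arm 1.134 m, τ = 114 × 1.134 = 129.3 N·m clockwise.
Net load moment about support A = 888.2 N·m clockwise.
Reaction R at support B is upward at 4.13 m, arm 3.594 m → moment R × 3.594 counterclockwise.
Setting net torque to zero: R × 3.594 = 888.2 → R = 247 N.

R_B ≈ 247 N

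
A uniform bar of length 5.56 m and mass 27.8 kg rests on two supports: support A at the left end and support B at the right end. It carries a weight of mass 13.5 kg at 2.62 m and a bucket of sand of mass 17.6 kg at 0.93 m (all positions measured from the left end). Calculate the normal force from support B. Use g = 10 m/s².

R_B ≈ 232 N

Sum moments about support A (its reaction then has zero moment arm).
Beam weight: 27.8 × 10 = 278 N down at 2.78 m → arm 2.78 m, τ = 278 × 2.78 = 772.8 N·m clockwise.
Weight: 13.5 × 10 = 135 N down at 2.62 m → arm 2.62 m, τ = 135 × 2.62 = 353.7 N·m clockwise.
Bucket of sand: 17.6 × 10 = 176 N down at 0.93 m → arm 0.93 m, τ = 176 × 0.93 = 163.7 N·m clockwise.
Net load moment about support A = 1290 N·m clockwise.
Reaction R at support B is upward at 5.56 m, arm 5.56 m → moment R × 5.56 counterclockwise.
Setting net torque to zero: R × 5.56 = 1290 → R = 232 N.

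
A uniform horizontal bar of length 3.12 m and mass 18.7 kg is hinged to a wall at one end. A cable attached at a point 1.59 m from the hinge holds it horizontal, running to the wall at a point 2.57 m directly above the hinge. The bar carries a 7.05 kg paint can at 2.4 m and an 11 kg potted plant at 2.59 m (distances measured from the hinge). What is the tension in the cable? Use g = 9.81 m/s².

Taking torques about the hinge:
Beam weight: 18.7 × 9.81 = 183.4 N down at 1.56 m → arm 1.56 m, τ = 183.4 × 1.56 = 286.1 N·m clockwise.
Paint can: 7.05 × 9.81 = 69.16 N down at 2.4 m → arm 2.4 m, τ = 69.16 × 2.4 = 166 N·m clockwise.
Potted plant: 11 × 9.81 = 107.9 N down at 2.59 m → arm 2.59 m, τ = 107.9 × 2.59 = 279.5 N·m clockwise.
Total clockwise load moment = 731.6 N·m.
The cable tension T acts at 1.59 m; only its component perpendicular to the bar, T sinθ, produces torque. sinθ = h/√(h²+d²) = 2.57/√(2.57²+1.59²) = 0.8504.
Setting net torque to zero: T × 1.59 × 0.8504 = 731.6 → T = 731.6 / 1.352 = 541 N.

T ≈ 541 N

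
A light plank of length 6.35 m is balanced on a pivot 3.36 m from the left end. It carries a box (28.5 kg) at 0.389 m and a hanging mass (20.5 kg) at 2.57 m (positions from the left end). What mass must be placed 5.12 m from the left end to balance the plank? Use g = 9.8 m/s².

Taking torques about the pivot (at 3.36 m from the left end):
Box: 28.5 × 9.8 = 279.3 N down at 0.389 m → arm 2.971 m, τ = 279.3 × 2.971 = 829.8 N·m counterclockwise.
Hanging mass: 20.5 × 9.8 = 200.9 N down at 2.57 m → arm 0.79 m, τ = 200.9 × 0.79 = 158.7 N·m counterclockwise.
Net moment of known loads = 988.5 N·m counterclockwise.
An unknown mass m at 5.12 m has arm 1.76 m; its moment is m·g·1.76 clockwise.
Setting net torque to zero: m × 9.8 × 1.76 = 988.5 → m = 988.5 / (9.8 × 1.76) = 57.3 kg.

m ≈ 57.3 kg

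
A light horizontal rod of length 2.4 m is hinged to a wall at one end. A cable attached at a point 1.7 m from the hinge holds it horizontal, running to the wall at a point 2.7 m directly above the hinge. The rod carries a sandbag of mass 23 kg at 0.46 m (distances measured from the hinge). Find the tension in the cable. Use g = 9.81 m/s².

About the hinge:
Sandbag: 23 × 9.81 = 225.6 N down at 0.46 m → arm 0.46 m, τ = 225.6 × 0.46 = 103.8 N·m clockwise.
Total clockwise load moment = 103.8 N·m.
The cable tension T acts at 1.7 m; only its component perpendicular to the rod, T sinθ, produces torque. sinθ = h/√(h²+d²) = 2.7/√(2.7²+1.7²) = 0.8462.
For rotational equilibrium, T × 1.7 × 0.8462 = 103.8, so T = 103.8 / 1.439 = 72.1 N.

T ≈ 72.1 N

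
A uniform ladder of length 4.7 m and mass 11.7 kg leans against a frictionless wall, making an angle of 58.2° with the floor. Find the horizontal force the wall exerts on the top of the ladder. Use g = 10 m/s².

N_wall ≈ 36.3 N

About the foot of the ladder:
Ladder weight 11.7×10 = 117 N acts at 2.35 m along the ladder; its horizontal arm is 2.35·cos58.2° = 1.238 m → τ = 144.8 N·m clockwise.
Wall normal N acts horizontally at the top; its moment arm is the height L sinθ = 4.7·sin58.2° = 3.994 m, counterclockwise.
For rotational equilibrium, N × 3.994 = 144.8, so N = 36.3 N.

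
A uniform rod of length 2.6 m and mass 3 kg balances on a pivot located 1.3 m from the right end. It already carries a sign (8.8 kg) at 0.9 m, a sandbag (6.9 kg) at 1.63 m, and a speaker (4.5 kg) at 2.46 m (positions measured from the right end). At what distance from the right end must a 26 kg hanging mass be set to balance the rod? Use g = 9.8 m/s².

x ≈ 1.15 m from the right end

Take moments about the pivot (at 1.3 m from the right end).
Beam weight: acts at the pivot, moment arm 0 → no torque.
Sign: 8.8 × 9.8 = 86.24 N down at 0.9 m → arm 0.4 m, τ = 86.24 × 0.4 = 34.5 N·m clockwise.
Sandbag: 6.9 × 9.8 = 67.62 N down at 1.63 m → arm 0.33 m, τ = 67.62 × 0.33 = 22.31 N·m counterclockwise.
Speaker: 4.5 × 9.8 = 44.1 N down at 2.46 m → arm 1.16 m, τ = 44.1 × 1.16 = 51.16 N·m counterclockwise.
Net moment of existing loads = 38.97 N·m counterclockwise.
The hanging mass weighs 26 × 9.8 = 254.8 N and must supply an equal clockwise moment, so its lever arm about the pivot is 38.97 / 254.8 = 0.153 m.
That puts it at 1.3 − 0.153 = 1.15 m from the right end.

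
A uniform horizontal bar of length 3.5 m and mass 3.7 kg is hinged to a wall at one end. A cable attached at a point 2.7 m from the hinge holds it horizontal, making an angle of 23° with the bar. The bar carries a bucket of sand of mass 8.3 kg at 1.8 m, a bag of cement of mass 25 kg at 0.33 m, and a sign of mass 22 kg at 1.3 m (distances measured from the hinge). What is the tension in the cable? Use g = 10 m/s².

T ≈ 552 N

Sum moments about the hinge (the unknown hinge reaction has zero arm there).
Beam weight: 3.7 × 10 = 37 N down at 1.75 m → arm 1.75 m, τ = 37 × 1.75 = 64.75 N·m clockwise.
Bucket of sand: 8.3 × 10 = 83 N down at 1.8 m → arm 1.8 m, τ = 83 × 1.8 = 149.4 N·m clockwise.
Bag of cement: 25 × 10 = 250 N down at 0.33 m → arm 0.33 m, τ = 250 × 0.33 = 82.5 N·m clockwise.
Sign: 22 × 10 = 220 N down at 1.3 m → arm 1.3 m, τ = 220 × 1.3 = 286 N·m clockwise.
Total clockwise load moment = 582.6 N·m.
The cable tension T acts at 2.7 m; only its component perpendicular to the bar, T sinθ, produces torque. sin 23° = 0.3907.
Setting net torque to zero: T × 2.7 × 0.3907 = 582.6 → T = 582.6 / 1.055 = 552 N.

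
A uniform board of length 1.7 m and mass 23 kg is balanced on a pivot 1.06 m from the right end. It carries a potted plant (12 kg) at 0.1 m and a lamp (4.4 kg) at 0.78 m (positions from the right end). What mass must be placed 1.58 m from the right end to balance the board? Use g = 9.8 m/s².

m ≈ 33.8 kg

Take moments about the pivot (at 1.06 m from the right end).
Beam weight: 23 × 9.8 = 225.4 N down at 0.85 m → arm 0.21 m, τ = 225.4 × 0.21 = 47.33 N·m clockwise.
Potted plant: 12 × 9.8 = 117.6 N down at 0.1 m → arm 0.96 m, τ = 117.6 × 0.96 = 112.9 N·m clockwise.
Lamp: 4.4 × 9.8 = 43.12 N down at 0.78 m → arm 0.28 m, τ = 43.12 × 0.28 = 12.07 N·m clockwise.
Net moment of known loads = 172.3 N·m clockwise.
An unknown mass m at 1.58 m has arm 0.52 m; its moment is m·g·0.52 counterclockwise.
Στ = 0 ⇒ m × 9.8 × 0.52 = 172.3 ⇒ m = 172.3 / (9.8 × 0.52) = 33.8 kg.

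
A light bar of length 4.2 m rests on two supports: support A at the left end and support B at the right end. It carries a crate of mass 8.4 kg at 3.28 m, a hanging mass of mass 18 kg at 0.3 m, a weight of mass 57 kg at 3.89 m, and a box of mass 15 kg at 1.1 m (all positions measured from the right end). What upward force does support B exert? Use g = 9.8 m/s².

R_B ≈ 332 N

Take moments about support A.
Crate: 8.4 × 9.8 = 82.32 N down at 3.28 m → arm 0.92 m, τ = 82.32 × 0.92 = 75.73 N·m clockwise.
Hanging mass: 18 × 9.8 = 176.4 N down at 0.3 m → arm 3.9 m, τ = 176.4 × 3.9 = 688 N·m clockwise.
Weight: 57 × 9.8 = 558.6 N down at 3.89 m → arm 0.31 m, τ = 558.6 × 0.31 = 173.2 N·m clockwise.
Box: 15 × 9.8 = 147 N down at 1.1 m → arm 3.1 m, τ = 147 × 3.1 = 455.7 N·m clockwise.
Net load moment about support A = 1393 N·m clockwise.
Reaction R at support B is upward at 0 m, arm 4.2 m → moment R × 4.2 counterclockwise.
Balancing moments: R × 4.2 = 1393, giving R = 332 N.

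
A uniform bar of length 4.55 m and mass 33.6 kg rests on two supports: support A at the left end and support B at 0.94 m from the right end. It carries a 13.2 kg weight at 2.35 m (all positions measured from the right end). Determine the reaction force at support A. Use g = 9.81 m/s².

About support B:
Beam weight: 33.6 × 9.81 = 329.6 N down at 2.275 m → arm 1.335 m, τ = 329.6 × 1.335 = 440 N·m counterclockwise.
Weight: 13.2 × 9.81 = 129.5 N down at 2.35 m → arm 1.41 m, τ = 129.5 × 1.41 = 182.6 N·m counterclockwise.
Net load moment about support B = 622.6 N·m counterclockwise.
Reaction R at support A is upward at 4.55 m, arm 3.61 m → moment R × 3.61 clockwise.
Στ = 0 ⇒ R × 3.61 = 622.6 ⇒ R = 172 N.

R_A ≈ 172 N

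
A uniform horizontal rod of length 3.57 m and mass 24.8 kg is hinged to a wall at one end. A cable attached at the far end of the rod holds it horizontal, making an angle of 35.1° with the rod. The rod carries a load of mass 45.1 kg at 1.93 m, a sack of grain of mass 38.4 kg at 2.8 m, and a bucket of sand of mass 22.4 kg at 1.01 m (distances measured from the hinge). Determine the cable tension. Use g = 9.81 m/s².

T ≈ 1250 N

About the hinge:
Beam weight: 24.8 × 9.81 = 243.3 N down at 1.785 m → arm 1.785 m, τ = 243.3 × 1.785 = 434.3 N·m clockwise.
Load: 45.1 × 9.81 = 442.4 N down at 1.93 m → arm 1.93 m, τ = 442.4 × 1.93 = 853.8 N·m clockwise.
Sack of grain: 38.4 × 9.81 = 376.7 N down at 2.8 m → arm 2.8 m, τ = 376.7 × 2.8 = 1055 N·m clockwise.
Bucket of sand: 22.4 × 9.81 = 219.7 N down at 1.01 m → arm 1.01 m, τ = 219.7 × 1.01 = 221.9 N·m clockwise.
Total clockwise load moment = 2565 N·m.
The cable tension T acts at 3.57 m; only its component perpendicular to the rod, T sinθ, produces torque. sin 35.1° = 0.575.
Στ = 0 ⇒ T × 3.57 × 0.575 = 2565 ⇒ T = 2565 / 2.053 = 1250 N.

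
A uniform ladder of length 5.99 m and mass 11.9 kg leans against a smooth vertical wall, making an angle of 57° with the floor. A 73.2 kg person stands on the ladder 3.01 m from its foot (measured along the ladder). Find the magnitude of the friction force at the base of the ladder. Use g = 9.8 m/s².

f ≈ 272 N

About the foot of the ladder:
Ladder weight 11.9×9.8 = 116.6 N acts at 2.995 m along the ladder; its horizontal arm is 2.995·cos57° = 1.631 m → τ = 190.2 N·m clockwise.
Person: 73.2×9.8 = 717.4 N at 3.01 m → arm 1.639 m → τ = 1176 N·m clockwise.
Wall normal N acts horizontally at the top; its moment arm is the height L sinθ = 5.99·sin57° = 5.024 m, counterclockwise.
For rotational equilibrium, N × 5.024 = 1366, so N = 272 N.
ΣFx = 0: friction at the foot balances the wall's push, so f = N_wall = 272 N.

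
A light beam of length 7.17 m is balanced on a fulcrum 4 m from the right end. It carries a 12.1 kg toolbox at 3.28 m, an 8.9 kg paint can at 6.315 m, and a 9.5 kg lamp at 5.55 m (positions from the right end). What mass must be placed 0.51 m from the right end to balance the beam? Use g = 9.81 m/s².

Taking torques about the fulcrum (at 4 m from the right end):
Toolbox: 12.1 × 9.81 = 118.7 N down at 3.28 m → arm 0.72 m, τ = 118.7 × 0.72 = 85.46 N·m clockwise.
Paint can: 8.9 × 9.81 = 87.31 N down at 6.315 m → arm 2.315 m, τ = 87.31 × 2.315 = 202.1 N·m counterclockwise.
Lamp: 9.5 × 9.81 = 93.2 N down at 5.55 m → arm 1.55 m, τ = 93.2 × 1.55 = 144.5 N·m counterclockwise.
Net moment of known loads = 261.1 N·m counterclockwise.
An unknown mass m at 0.51 m has arm 3.49 m; its moment is m·g·3.49 clockwise.
Στ = 0 ⇒ m × 9.81 × 3.49 = 261.1 ⇒ m = 261.1 / (9.81 × 3.49) = 7.63 kg.

m ≈ 7.63 kg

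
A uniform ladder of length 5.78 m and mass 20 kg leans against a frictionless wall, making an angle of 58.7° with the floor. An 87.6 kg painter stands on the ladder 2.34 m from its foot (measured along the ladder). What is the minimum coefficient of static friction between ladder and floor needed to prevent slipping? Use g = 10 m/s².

Take moments about the foot of the ladder.
Ladder weight 20×10 = 200 N acts at 2.89 m along the ladder; its horizontal arm is 2.89·cos58.7° = 1.501 m → τ = 300.2 N·m clockwise.
Painter: 87.6×10 = 876 N at 2.34 m → arm 1.216 m → τ = 1065 N·m clockwise.
Wall normal N acts horizontally at the top; its moment arm is the height L sinθ = 5.78·sin58.7° = 4.939 m, counterclockwise.
For rotational equilibrium, N × 4.939 = 1365, so N = 276.4 N.
ΣFx = 0 ⇒ f = N_wall = 276.4 N. ΣFy = 0 ⇒ N_floor = 1076 N.
μ_min = f / N_floor = 276.4 / 1076 = 0.257.

μ_min ≈ 0.257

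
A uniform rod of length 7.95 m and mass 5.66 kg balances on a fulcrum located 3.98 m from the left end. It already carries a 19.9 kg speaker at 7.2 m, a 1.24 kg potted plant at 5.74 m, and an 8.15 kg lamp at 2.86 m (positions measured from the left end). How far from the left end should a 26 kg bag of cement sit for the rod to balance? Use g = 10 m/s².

x ≈ 1.78 m from the left end

Choose the fulcrum (at 3.98 m from the left end) as the axis so the support reaction has zero arm there.
Beam weight: 5.66 × 10 = 56.6 N down at 3.975 m → arm 0.005 m, τ = 56.6 × 0.005 = 0.283 N·m counterclockwise.
Speaker: 19.9 × 10 = 199 N down at 7.2 m → arm 3.22 m, τ = 199 × 3.22 = 640.8 N·m clockwise.
Potted plant: 1.24 × 10 = 12.4 N down at 5.74 m → arm 1.76 m, τ = 12.4 × 1.76 = 21.82 N·m clockwise.
Lamp: 8.15 × 10 = 81.5 N down at 2.86 m → arm 1.12 m, τ = 81.5 × 1.12 = 91.28 N·m counterclockwise.
Net moment of existing loads = 571.1 N·m clockwise.
The bag of cement weighs 26 × 10 = 260 N and must supply an equal counterclockwise moment, so its lever arm about the fulcrum is 571.1 / 260 = 2.2 m.
That puts it at 3.98 − 2.2 = 1.78 m from the left end.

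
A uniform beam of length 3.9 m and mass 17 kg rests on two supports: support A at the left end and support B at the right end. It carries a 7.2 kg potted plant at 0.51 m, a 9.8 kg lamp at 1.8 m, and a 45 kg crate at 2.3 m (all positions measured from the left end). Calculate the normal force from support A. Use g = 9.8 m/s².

R_A ≈ 377 N

Sum moments about support B (its reaction then has zero moment arm).
Beam weight: 17 × 9.8 = 166.6 N down at 1.95 m → arm 1.95 m, τ = 166.6 × 1.95 = 324.9 N·m counterclockwise.
Potted plant: 7.2 × 9.8 = 70.56 N down at 0.51 m → arm 3.39 m, τ = 70.56 × 3.39 = 239.2 N·m counterclockwise.
Lamp: 9.8 × 9.8 = 96.04 N down at 1.8 m → arm 2.1 m, τ = 96.04 × 2.1 = 201.7 N·m counterclockwise.
Crate: 45 × 9.8 = 441 N down at 2.3 m → arm 1.6 m, τ = 441 × 1.6 = 705.6 N·m counterclockwise.
Net load moment about support B = 1471 N·m counterclockwise.
Reaction R at support A is upward at 0 m, arm 3.9 m → moment R × 3.9 clockwise.
Στ = 0 ⇒ R × 3.9 = 1471 ⇒ R = 377 N.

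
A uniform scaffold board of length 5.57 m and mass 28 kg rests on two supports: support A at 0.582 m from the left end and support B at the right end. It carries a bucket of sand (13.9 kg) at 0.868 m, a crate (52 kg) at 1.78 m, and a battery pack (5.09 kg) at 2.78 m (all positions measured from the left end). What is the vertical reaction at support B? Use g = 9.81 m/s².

R_B ≈ 274 N

About support A:
Beam weight: 28 × 9.81 = 274.7 N down at 2.785 m → arm 2.203 m, τ = 274.7 × 2.203 = 605.2 N·m clockwise.
Bucket of sand: 13.9 × 9.81 = 136.4 N down at 0.868 m → arm 0.286 m, τ = 136.4 × 0.286 = 39.01 N·m clockwise.
Crate: 52 × 9.81 = 510.1 N down at 1.78 m → arm 1.198 m, τ = 510.1 × 1.198 = 611.1 N·m clockwise.
Battery pack: 5.09 × 9.81 = 49.93 N down at 2.78 m → arm 2.198 m, τ = 49.93 × 2.198 = 109.7 N·m clockwise.
Net load moment about support A = 1365 N·m clockwise.
Reaction R at support B is upward at 5.57 m, arm 4.988 m → moment R × 4.988 counterclockwise.
For rotational equilibrium, R × 4.988 = 1365, so R = 274 N.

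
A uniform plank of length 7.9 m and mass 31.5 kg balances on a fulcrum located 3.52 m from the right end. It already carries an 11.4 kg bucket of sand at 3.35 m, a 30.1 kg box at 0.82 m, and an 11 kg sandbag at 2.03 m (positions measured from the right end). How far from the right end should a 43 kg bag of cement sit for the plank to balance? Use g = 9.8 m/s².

x ≈ 5.52 m from the right end

Taking torques about the fulcrum (at 3.52 m from the right end):
Beam weight: 31.5 × 9.8 = 308.7 N down at 3.95 m → arm 0.43 m, τ = 308.7 × 0.43 = 132.7 N·m counterclockwise.
Bucket of sand: 11.4 × 9.8 = 111.7 N down at 3.35 m → arm 0.17 m, τ = 111.7 × 0.17 = 18.99 N·m clockwise.
Box: 30.1 × 9.8 = 295 N down at 0.82 m → arm 2.7 m, τ = 295 × 2.7 = 796.5 N·m clockwise.
Sandbag: 11 × 9.8 = 107.8 N down at 2.03 m → arm 1.49 m, τ = 107.8 × 1.49 = 160.6 N·m clockwise.
Net moment of existing loads = 843.4 N·m clockwise.
The bag of cement weighs 43 × 9.8 = 421.4 N and must supply an equal counterclockwise moment, so its lever arm about the fulcrum is 843.4 / 421.4 = 2 m.
That puts it at 3.52 + 2 = 5.52 m from the right end.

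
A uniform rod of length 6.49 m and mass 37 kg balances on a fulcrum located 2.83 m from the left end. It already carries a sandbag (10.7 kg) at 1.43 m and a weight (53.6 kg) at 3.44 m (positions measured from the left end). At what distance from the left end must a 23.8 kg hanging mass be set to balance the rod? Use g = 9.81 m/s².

x ≈ 1.44 m from the left end

Taking torques about the fulcrum (at 2.83 m from the left end):
Beam weight: 37 × 9.81 = 363 N down at 3.245 m → arm 0.415 m, τ = 363 × 0.415 = 150.6 N·m clockwise.
Sandbag: 10.7 × 9.81 = 105 N down at 1.43 m → arm 1.4 m, τ = 105 × 1.4 = 147 N·m counterclockwise.
Weight: 53.6 × 9.81 = 525.8 N down at 3.44 m → arm 0.61 m, τ = 525.8 × 0.61 = 320.7 N·m clockwise.
Net moment of existing loads = 324.3 N·m clockwise.
The hanging mass weighs 23.8 × 9.81 = 233.5 N and must supply an equal counterclockwise moment, so its lever arm about the fulcrum is 324.3 / 233.5 = 1.39 m.
That puts it at 2.83 − 1.39 = 1.44 m from the left end.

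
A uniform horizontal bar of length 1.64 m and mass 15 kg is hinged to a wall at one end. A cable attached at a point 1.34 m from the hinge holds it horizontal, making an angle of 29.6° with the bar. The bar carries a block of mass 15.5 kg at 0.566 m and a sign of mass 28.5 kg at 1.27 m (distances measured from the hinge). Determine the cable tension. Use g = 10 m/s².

About the hinge:
Beam weight: 15 × 10 = 150 N down at 0.82 m → arm 0.82 m, τ = 150 × 0.82 = 123 N·m clockwise.
Block: 15.5 × 10 = 155 N down at 0.566 m → arm 0.566 m, τ = 155 × 0.566 = 87.73 N·m clockwise.
Sign: 28.5 × 10 = 285 N down at 1.27 m → arm 1.27 m, τ = 285 × 1.27 = 361.9 N·m clockwise.
Total clockwise load moment = 572.6 N·m.
The cable tension T acts at 1.34 m; only its component perpendicular to the bar, T sinθ, produces torque. sin 29.6° = 0.4939.
Στ = 0 ⇒ T × 1.34 × 0.4939 = 572.6 ⇒ T = 572.6 / 0.6618 = 865 N.

T ≈ 865 N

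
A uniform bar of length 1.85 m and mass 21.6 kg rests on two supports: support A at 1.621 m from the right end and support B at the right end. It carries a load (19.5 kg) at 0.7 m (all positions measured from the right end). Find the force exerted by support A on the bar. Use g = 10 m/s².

About support B:
Beam weight: 21.6 × 10 = 216 N down at 0.925 m → arm 0.925 m, τ = 216 × 0.925 = 199.8 N·m counterclockwise.
Load: 19.5 × 10 = 195 N down at 0.7 m → arm 0.7 m, τ = 195 × 0.7 = 136.5 N·m counterclockwise.
Net load moment about support B = 336.3 N·m counterclockwise.
Reaction R at support A is upward at 1.621 m, arm 1.621 m → moment R × 1.621 clockwise.
For rotational equilibrium, R × 1.621 = 336.3, so R = 207 N.

R_A ≈ 207 N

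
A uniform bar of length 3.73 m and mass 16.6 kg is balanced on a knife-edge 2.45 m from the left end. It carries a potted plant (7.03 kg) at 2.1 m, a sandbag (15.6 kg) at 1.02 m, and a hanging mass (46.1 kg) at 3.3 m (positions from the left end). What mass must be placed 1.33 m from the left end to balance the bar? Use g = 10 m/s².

m ≈ 4.2 kg

Take moments about the knife-edge (at 2.45 m from the left end).
Beam weight: 16.6 × 10 = 166 N down at 1.865 m → arm 0.585 m, τ = 166 × 0.585 = 97.11 N·m counterclockwise.
Potted plant: 7.03 × 10 = 70.3 N down at 2.1 m → arm 0.35 m, τ = 70.3 × 0.35 = 24.6 N·m counterclockwise.
Sandbag: 15.6 × 10 = 156 N down at 1.02 m → arm 1.43 m, τ = 156 × 1.43 = 223.1 N·m counterclockwise.
Hanging mass: 46.1 × 10 = 461 N down at 3.3 m → arm 0.85 m, τ = 461 × 0.85 = 391.8 N·m clockwise.
Net moment of known loads = 46.99 N·m clockwise.
An unknown mass m at 1.33 m has arm 1.12 m; its moment is m·g·1.12 counterclockwise.
Balancing moments: m × 10 × 1.12 = 46.99, giving m = 46.99 / (10 × 1.12) = 4.2 kg.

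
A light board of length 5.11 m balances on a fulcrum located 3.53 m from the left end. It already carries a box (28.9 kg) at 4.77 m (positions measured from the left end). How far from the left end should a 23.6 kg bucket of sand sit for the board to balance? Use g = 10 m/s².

Taking torques about the fulcrum (at 3.53 m from the left end):
Box: 28.9 × 10 = 289 N down at 4.77 m → arm 1.24 m, τ = 289 × 1.24 = 358.4 N·m clockwise.
Net moment of existing loads = 358.4 N·m clockwise.
The bucket of sand weighs 23.6 × 10 = 236 N and must supply an equal counterclockwise moment, so its lever arm about the fulcrum is 358.4 / 236 = 1.52 m.
That puts it at 3.53 − 1.52 = 2.01 m from the left end.

x ≈ 2.01 m from the left end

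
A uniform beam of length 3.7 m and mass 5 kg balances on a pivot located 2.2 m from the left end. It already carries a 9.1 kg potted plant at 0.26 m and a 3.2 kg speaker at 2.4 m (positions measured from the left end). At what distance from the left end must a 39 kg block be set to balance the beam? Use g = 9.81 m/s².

Take moments about the pivot (at 2.2 m from the left end).
Beam weight: 5 × 9.81 = 49.05 N down at 1.85 m → arm 0.35 m, τ = 49.05 × 0.35 = 17.17 N·m counterclockwise.
Potted plant: 9.1 × 9.81 = 89.27 N down at 0.26 m → arm 1.94 m, τ = 89.27 × 1.94 = 173.2 N·m counterclockwise.
Speaker: 3.2 × 9.81 = 31.39 N down at 2.4 m → arm 0.2 m, τ = 31.39 × 0.2 = 6.278 N·m clockwise.
Net moment of existing loads = 184.1 N·m counterclockwise.
The block weighs 39 × 9.81 = 382.6 N and must supply an equal clockwise moment, so its lever arm about the pivot is 184.1 / 382.6 = 0.481 m.
That puts it at 2.2 + 0.481 = 2.68 m from the left end.

x ≈ 2.68 m from the left end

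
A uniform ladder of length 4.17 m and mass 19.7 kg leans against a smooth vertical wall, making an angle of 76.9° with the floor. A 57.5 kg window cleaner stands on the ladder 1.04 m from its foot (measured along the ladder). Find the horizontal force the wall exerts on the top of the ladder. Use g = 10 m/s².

About the foot of the ladder:
Ladder weight 19.7×10 = 197 N acts at 2.085 m along the ladder; its horizontal arm is 2.085·cos76.9° = 0.4726 m → τ = 93.1 N·m clockwise.
Window cleaner: 57.5×10 = 575 N at 1.04 m → arm 0.2357 m → τ = 135.5 N·m clockwise.
Wall normal N acts horizontally at the top; its moment arm is the height L sinθ = 4.17·sin76.9° = 4.061 m, counterclockwise.
Setting net torque to zero: N × 4.061 = 228.6 → N = 56.3 N.

N_wall ≈ 56.3 N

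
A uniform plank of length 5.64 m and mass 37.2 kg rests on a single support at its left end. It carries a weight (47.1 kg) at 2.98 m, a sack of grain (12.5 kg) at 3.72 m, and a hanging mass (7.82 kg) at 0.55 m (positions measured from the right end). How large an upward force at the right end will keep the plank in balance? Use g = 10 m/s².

Choose the left end as the axis so the unknown pivot reaction has zero arm there.
Beam weight: 37.2 × 10 = 372 N down at 2.82 m → arm 2.82 m, τ = 372 × 2.82 = 1049 N·m clockwise.
Weight: 47.1 × 10 = 471 N down at 2.98 m → arm 2.66 m, τ = 471 × 2.66 = 1253 N·m clockwise.
Sack of grain: 12.5 × 10 = 125 N down at 3.72 m → arm 1.92 m, τ = 125 × 1.92 = 240 N·m clockwise.
Hanging mass: 7.82 × 10 = 78.2 N down at 0.55 m → arm 5.09 m, τ = 78.2 × 5.09 = 398 N·m clockwise.
Net moment of the loads = 2940 N·m clockwise.
The upward force F acts at the right end, arm 5.64 m, giving F × 5.64 counterclockwise.
Balancing moments: F × 5.64 = 2940, giving F = 2940 / 5.64 = 521 N.

F ≈ 521 N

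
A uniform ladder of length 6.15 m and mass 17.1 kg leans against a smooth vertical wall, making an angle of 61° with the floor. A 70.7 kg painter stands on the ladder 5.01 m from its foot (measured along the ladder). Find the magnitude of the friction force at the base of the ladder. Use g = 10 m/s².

Take moments about the foot of the ladder.
Ladder weight 17.1×10 = 171 N acts at 3.075 m along the ladder; its horizontal arm is 3.075·cos61° = 1.491 m → τ = 255 N·m clockwise.
Painter: 70.7×10 = 707 N at 5.01 m → arm 2.429 m → τ = 1717 N·m clockwise.
Wall normal N acts horizontally at the top; its moment arm is the height L sinθ = 6.15·sin61° = 5.379 m, counterclockwise.
For rotational equilibrium, N × 5.379 = 1972, so N = 367 N.
ΣFx = 0: friction at the foot balances the wall's push, so f = N_wall = 367 N.

f ≈ 367 N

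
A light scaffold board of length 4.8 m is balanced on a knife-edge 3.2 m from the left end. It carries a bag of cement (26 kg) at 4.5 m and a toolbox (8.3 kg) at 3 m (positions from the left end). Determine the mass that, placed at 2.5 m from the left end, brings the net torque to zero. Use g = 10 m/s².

m ≈ 45.9 kg

About the knife-edge (at 3.2 m from the left end):
Bag of cement: 26 × 10 = 260 N down at 4.5 m → arm 1.3 m, τ = 260 × 1.3 = 338 N·m clockwise.
Toolbox: 8.3 × 10 = 83 N down at 3 m → arm 0.2 m, τ = 83 × 0.2 = 16.6 N·m counterclockwise.
Net moment of known loads = 321.4 N·m clockwise.
An unknown mass m at 2.5 m has arm 0.7 m; its moment is m·g·0.7 counterclockwise.
Στ = 0 ⇒ m × 10 × 0.7 = 321.4 ⇒ m = 321.4 / (10 × 0.7) = 45.9 kg.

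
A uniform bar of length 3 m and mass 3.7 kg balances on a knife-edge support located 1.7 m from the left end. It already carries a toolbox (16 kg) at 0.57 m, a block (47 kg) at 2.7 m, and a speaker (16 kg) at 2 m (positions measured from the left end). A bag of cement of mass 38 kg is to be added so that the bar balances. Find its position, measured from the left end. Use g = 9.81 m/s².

x ≈ 0.832 m from the left end

Sum moments about the knife-edge support (at 1.7 m from the left end) (the support reaction has zero arm there).
Beam weight: 3.7 × 9.81 = 36.3 N down at 1.5 m → arm 0.2 m, τ = 36.3 × 0.2 = 7.26 N·m counterclockwise.
Toolbox: 16 × 9.81 = 157 N down at 0.57 m → arm 1.13 m, τ = 157 × 1.13 = 177.4 N·m counterclockwise.
Block: 47 × 9.81 = 461.1 N down at 2.7 m → arm 1 m, τ = 461.1 × 1 = 461.1 N·m clockwise.
Speaker: 16 × 9.81 = 157 N down at 2 m → arm 0.3 m, τ = 157 × 0.3 = 47.1 N·m clockwise.
Net moment of existing loads = 323.5 N·m clockwise.
The bag of cement weighs 38 × 9.81 = 372.8 N and must supply an equal counterclockwise moment, so its lever arm about the knife-edge support is 323.5 / 372.8 = 0.868 m.
That puts it at 1.7 − 0.868 = 0.832 m from the left end.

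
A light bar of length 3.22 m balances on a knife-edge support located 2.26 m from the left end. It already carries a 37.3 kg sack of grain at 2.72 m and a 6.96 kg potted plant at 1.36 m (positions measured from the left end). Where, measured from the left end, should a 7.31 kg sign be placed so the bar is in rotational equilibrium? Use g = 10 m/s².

x ≈ 0.77 m from the left end

Choose the knife-edge support (at 2.26 m from the left end) as the axis so the support reaction has zero arm there.
Sack of grain: 37.3 × 10 = 373 N down at 2.72 m → arm 0.46 m, τ = 373 × 0.46 = 171.6 N·m clockwise.
Potted plant: 6.96 × 10 = 69.6 N down at 1.36 m → arm 0.9 m, τ = 69.6 × 0.9 = 62.64 N·m counterclockwise.
Net moment of existing loads = 109 N·m clockwise.
The sign weighs 7.31 × 10 = 73.1 N and must supply an equal counterclockwise moment, so its lever arm about the knife-edge support is 109 / 73.1 = 1.49 m.
That puts it at 2.26 − 1.49 = 0.77 m from the left end.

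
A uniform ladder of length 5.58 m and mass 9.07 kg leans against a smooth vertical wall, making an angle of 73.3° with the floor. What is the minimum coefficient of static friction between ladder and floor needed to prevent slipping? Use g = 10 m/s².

About the foot of the ladder:
Ladder weight 9.07×10 = 90.7 N acts at 2.79 m along the ladder; its horizontal arm is 2.79·cos73.3° = 0.8017 m → τ = 72.71 N·m clockwise.
Wall normal N acts horizontally at the top; its moment arm is the height L sinθ = 5.58·sin73.3° = 5.345 m, counterclockwise.
Στ = 0 ⇒ N × 5.345 = 72.71 ⇒ N = 13.6 N.
ΣFx = 0 ⇒ f = N_wall = 13.6 N. ΣFy = 0 ⇒ N_floor = 90.7 N.
μ_min = f / N_floor = 13.6 / 90.7 = 0.15.

μ_min ≈ 0.15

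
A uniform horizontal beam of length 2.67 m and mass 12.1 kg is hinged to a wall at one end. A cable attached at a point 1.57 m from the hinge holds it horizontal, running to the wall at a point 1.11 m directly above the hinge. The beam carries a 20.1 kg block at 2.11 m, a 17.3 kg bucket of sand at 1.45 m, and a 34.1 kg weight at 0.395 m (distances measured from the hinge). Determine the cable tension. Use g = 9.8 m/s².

T ≈ 1050 N

Choose the hinge as the axis so the unknown hinge reaction has zero arm there.
Beam weight: 12.1 × 9.8 = 118.6 N down at 1.335 m → arm 1.335 m, τ = 118.6 × 1.335 = 158.3 N·m clockwise.
Block: 20.1 × 9.8 = 197 N down at 2.11 m → arm 2.11 m, τ = 197 × 2.11 = 415.7 N·m clockwise.
Bucket of sand: 17.3 × 9.8 = 169.5 N down at 1.45 m → arm 1.45 m, τ = 169.5 × 1.45 = 245.8 N·m clockwise.
Weight: 34.1 × 9.8 = 334.2 N down at 0.395 m → arm 0.395 m, τ = 334.2 × 0.395 = 132 N·m clockwise.
Total clockwise load moment = 951.8 N·m.
The cable tension T acts at 1.57 m; only its component perpendicular to the beam, T sinθ, produces torque. sinθ = h/√(h²+d²) = 1.11/√(1.11²+1.57²) = 0.5773.
Στ = 0 ⇒ T × 1.57 × 0.5773 = 951.8 ⇒ T = 951.8 / 0.9064 = 1050 N.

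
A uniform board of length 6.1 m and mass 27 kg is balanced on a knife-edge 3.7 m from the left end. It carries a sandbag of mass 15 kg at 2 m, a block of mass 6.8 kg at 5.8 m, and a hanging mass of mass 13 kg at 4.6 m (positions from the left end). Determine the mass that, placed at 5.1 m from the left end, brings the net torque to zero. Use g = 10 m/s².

Sum moments about the knife-edge (at 3.7 m from the left end) (the support reaction has zero arm there).
Beam weight: 27 × 10 = 270 N down at 3.05 m → arm 0.65 m, τ = 270 × 0.65 = 175.5 N·m counterclockwise.
Sandbag: 15 × 10 = 150 N down at 2 m → arm 1.7 m, τ = 150 × 1.7 = 255 N·m counterclockwise.
Block: 6.8 × 10 = 68 N down at 5.8 m → arm 2.1 m, τ = 68 × 2.1 = 142.8 N·m clockwise.
Hanging mass: 13 × 10 = 130 N down at 4.6 m → arm 0.9 m, τ = 130 × 0.9 = 117 N·m clockwise.
Net moment of known loads = 170.7 N·m counterclockwise.
An unknown mass m at 5.1 m has arm 1.4 m; its moment is m·g·1.4 clockwise.
Setting net torque to zero: m × 10 × 1.4 = 170.7 → m = 170.7 / (10 × 1.4) = 12.2 kg.

m ≈ 12.2 kg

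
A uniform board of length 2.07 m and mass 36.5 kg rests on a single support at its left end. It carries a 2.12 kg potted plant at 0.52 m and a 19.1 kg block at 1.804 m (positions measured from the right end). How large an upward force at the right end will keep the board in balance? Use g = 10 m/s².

About the left end:
Beam weight: 36.5 × 10 = 365 N down at 1.035 m → arm 1.035 m, τ = 365 × 1.035 = 377.8 N·m clockwise.
Potted plant: 2.12 × 10 = 21.2 N down at 0.52 m → arm 1.55 m, τ = 21.2 × 1.55 = 32.86 N·m clockwise.
Block: 19.1 × 10 = 191 N down at 1.804 m → arm 0.266 m, τ = 191 × 0.266 = 50.81 N·m clockwise.
Net moment of the loads = 461.5 N·m clockwise.
The upward force F acts at the right end, arm 2.07 m, giving F × 2.07 counterclockwise.
For rotational equilibrium, F × 2.07 = 461.5, so F = 461.5 / 2.07 = 223 N.

F ≈ 223 N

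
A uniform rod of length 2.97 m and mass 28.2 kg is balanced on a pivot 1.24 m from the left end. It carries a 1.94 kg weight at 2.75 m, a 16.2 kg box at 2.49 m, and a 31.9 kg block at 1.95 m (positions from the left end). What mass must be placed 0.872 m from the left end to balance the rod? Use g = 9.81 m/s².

Choose the pivot (at 1.24 m from the left end) as the axis so the support reaction has zero arm there.
Beam weight: 28.2 × 9.81 = 276.6 N down at 1.485 m → arm 0.245 m, τ = 276.6 × 0.245 = 67.77 N·m clockwise.
Weight: 1.94 × 9.81 = 19.03 N down at 2.75 m → arm 1.51 m, τ = 19.03 × 1.51 = 28.74 N·m clockwise.
Box: 16.2 × 9.81 = 158.9 N down at 2.49 m → arm 1.25 m, τ = 158.9 × 1.25 = 198.6 N·m clockwise.
Block: 31.9 × 9.81 = 312.9 N down at 1.95 m → arm 0.71 m, τ = 312.9 × 0.71 = 222.2 N·m clockwise.
Net moment of known loads = 517.3 N·m clockwise.
An unknown mass m at 0.872 m has arm 0.368 m; its moment is m·g·0.368 counterclockwise.
Setting net torque to zero: m × 9.81 × 0.368 = 517.3 → m = 517.3 / (9.81 × 0.368) = 143 kg.

m ≈ 143 kg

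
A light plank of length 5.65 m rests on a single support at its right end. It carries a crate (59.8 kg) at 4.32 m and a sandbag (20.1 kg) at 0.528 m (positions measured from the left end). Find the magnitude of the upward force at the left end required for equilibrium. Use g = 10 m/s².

F ≈ 323 N

Take moments about the right end.
Crate: 59.8 × 10 = 598 N down at 4.32 m → arm 1.33 m, τ = 598 × 1.33 = 795.3 N·m counterclockwise.
Sandbag: 20.1 × 10 = 201 N down at 0.528 m → arm 5.122 m, τ = 201 × 5.122 = 1030 N·m counterclockwise.
Net moment of the loads = 1825 N·m counterclockwise.
The upward force F acts at the left end, arm 5.65 m, giving F × 5.65 clockwise.
Setting net torque to zero: F × 5.65 = 1825 → F = 1825 / 5.65 = 323 N.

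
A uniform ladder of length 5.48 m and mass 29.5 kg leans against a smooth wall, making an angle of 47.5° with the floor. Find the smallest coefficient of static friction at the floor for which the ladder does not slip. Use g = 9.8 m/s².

Sum moments about the foot of the ladder (the floor normal and friction both act there and drop out).
Ladder weight 29.5×9.8 = 289.1 N acts at 2.74 m along the ladder; its horizontal arm is 2.74·cos47.5° = 1.851 m → τ = 535.1 N·m clockwise.
Wall normal N acts horizontally at the top; its moment arm is the height L sinθ = 5.48·sin47.5° = 4.04 m, counterclockwise.
For rotational equilibrium, N × 4.04 = 535.1, so N = 132.5 N.
ΣFx = 0 ⇒ f = N_wall = 132.5 N. ΣFy = 0 ⇒ N_floor = 289.1 N.
μ_min = f / N_floor = 132.5 / 289.1 = 0.458.

μ_min ≈ 0.458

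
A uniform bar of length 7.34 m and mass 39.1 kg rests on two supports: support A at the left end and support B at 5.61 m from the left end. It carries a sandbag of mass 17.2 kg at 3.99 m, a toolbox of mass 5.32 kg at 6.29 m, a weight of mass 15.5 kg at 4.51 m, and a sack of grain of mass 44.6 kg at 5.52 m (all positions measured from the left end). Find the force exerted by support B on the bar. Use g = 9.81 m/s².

R_B ≈ 982 N

About support A:
Beam weight: 39.1 × 9.81 = 383.6 N down at 3.67 m → arm 3.67 m, τ = 383.6 × 3.67 = 1408 N·m clockwise.
Sandbag: 17.2 × 9.81 = 168.7 N down at 3.99 m → arm 3.99 m, τ = 168.7 × 3.99 = 673.1 N·m clockwise.
Toolbox: 5.32 × 9.81 = 52.19 N down at 6.29 m → arm 6.29 m, τ = 52.19 × 6.29 = 328.3 N·m clockwise.
Weight: 15.5 × 9.81 = 152.1 N down at 4.51 m → arm 4.51 m, τ = 152.1 × 4.51 = 686 N·m clockwise.
Sack of grain: 44.6 × 9.81 = 437.5 N down at 5.52 m → arm 5.52 m, τ = 437.5 × 5.52 = 2415 N·m clockwise.
Net load moment about support A = 5510 N·m clockwise.
Reaction R at support B is upward at 5.61 m, arm 5.61 m → moment R × 5.61 counterclockwise.
For rotational equilibrium, R × 5.61 = 5510, so R = 982 N.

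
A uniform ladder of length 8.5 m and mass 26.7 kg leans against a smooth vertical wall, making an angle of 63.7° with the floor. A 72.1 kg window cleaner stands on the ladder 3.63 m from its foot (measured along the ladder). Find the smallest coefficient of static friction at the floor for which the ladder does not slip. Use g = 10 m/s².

μ_min ≈ 0.221

Choose the foot of the ladder as the axis so the floor normal and friction both act there and drop out.
Ladder weight 26.7×10 = 267 N acts at 4.25 m along the ladder; its horizontal arm is 4.25·cos63.7° = 1.883 m → τ = 502.8 N·m clockwise.
Window cleaner: 72.1×10 = 721 N at 3.63 m → arm 1.608 m → τ = 1159 N·m clockwise.
Wall normal N acts horizontally at the top; its moment arm is the height L sinθ = 8.5·sin63.7° = 7.62 m, counterclockwise.
Balancing moments: N × 7.62 = 1662, giving N = 218.1 N.
ΣFx = 0 ⇒ f = N_wall = 218.1 N. ΣFy = 0 ⇒ N_floor = 988 N.
μ_min = f / N_floor = 218.1 / 988 = 0.221.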